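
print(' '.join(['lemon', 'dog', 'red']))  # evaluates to lemon dog red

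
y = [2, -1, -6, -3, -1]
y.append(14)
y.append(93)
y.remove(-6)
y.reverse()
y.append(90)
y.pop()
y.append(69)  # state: [93, 14, -1, -3, -1, 2, 69]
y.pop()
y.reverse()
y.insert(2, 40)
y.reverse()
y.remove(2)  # [93, 14, -1, -3, 40, -1]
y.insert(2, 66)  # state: [93, 14, 66, -1, -3, 40, -1]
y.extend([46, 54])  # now [93, 14, 66, -1, -3, 40, -1, 46, 54]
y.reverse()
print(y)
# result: [54, 46, -1, 40, -3, -1, 66, 14, 93]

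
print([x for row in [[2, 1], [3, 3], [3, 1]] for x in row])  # [2, 1, 3, 3, 3, 1]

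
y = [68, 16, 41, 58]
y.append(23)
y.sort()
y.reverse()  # [68, 58, 41, 23, 16]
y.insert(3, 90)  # [68, 58, 41, 90, 23, 16]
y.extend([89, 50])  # [68, 58, 41, 90, 23, 16, 89, 50]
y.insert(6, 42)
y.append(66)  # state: [68, 58, 41, 90, 23, 16, 42, 89, 50, 66]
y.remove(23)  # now [68, 58, 41, 90, 16, 42, 89, 50, 66]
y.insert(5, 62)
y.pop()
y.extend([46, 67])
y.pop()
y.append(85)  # [68, 58, 41, 90, 16, 62, 42, 89, 50, 46, 85]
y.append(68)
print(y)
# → [68, 58, 41, 90, 16, 62, 42, 89, 50, 46, 85, 68]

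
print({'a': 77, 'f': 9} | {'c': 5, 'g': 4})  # {'a': 77, 'f': 9, 'c': 5, 'g': 4}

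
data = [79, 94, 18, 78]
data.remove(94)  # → [79, 18, 78]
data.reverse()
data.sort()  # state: [18, 78, 79]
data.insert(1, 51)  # [18, 51, 78, 79]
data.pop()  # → 79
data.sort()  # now [18, 51, 78]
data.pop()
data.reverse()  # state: [51, 18]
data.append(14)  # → [51, 18, 14]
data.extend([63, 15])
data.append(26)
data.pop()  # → 26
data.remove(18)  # [51, 14, 63, 15]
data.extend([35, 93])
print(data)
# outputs [51, 14, 63, 15, 35, 93]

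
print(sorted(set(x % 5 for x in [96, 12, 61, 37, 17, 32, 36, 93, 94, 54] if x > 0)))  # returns [1, 2, 3, 4]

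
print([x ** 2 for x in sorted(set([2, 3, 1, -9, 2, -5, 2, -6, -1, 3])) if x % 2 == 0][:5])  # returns [36, 4]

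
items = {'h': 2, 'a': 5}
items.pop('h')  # 2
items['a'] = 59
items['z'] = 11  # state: {'a': 59, 'z': 11}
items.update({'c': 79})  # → {'a': 59, 'z': 11, 'c': 79}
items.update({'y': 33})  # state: {'a': 59, 'z': 11, 'c': 79, 'y': 33}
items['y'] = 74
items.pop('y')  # 74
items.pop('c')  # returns 79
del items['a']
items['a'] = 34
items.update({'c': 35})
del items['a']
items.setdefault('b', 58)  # 58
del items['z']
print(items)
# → {'c': 35, 'b': 58}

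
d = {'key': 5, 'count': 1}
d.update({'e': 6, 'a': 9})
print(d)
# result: {'key': 5, 'count': 1, 'e': 6, 'a': 9}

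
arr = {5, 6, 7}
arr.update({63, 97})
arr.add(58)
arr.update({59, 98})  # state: {5, 6, 7, 58, 59, 63, 97, 98}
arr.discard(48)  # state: {5, 6, 7, 58, 59, 63, 97, 98}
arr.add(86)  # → {5, 6, 7, 58, 59, 63, 86, 97, 98}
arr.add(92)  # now {5, 6, 7, 58, 59, 63, 86, 92, 97, 98}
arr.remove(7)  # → {5, 6, 58, 59, 63, 86, 92, 97, 98}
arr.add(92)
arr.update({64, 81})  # {5, 6, 58, 59, 63, 64, 81, 86, 92, 97, 98}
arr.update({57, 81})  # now {5, 6, 57, 58, 59, 63, 64, 81, 86, 92, 97, 98}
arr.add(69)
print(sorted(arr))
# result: [5, 6, 57, 58, 59, 63, 64, 69, 81, 86, 92, 97, 98]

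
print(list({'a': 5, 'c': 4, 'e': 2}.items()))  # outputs [('a', 5), ('c', 4), ('e', 2)]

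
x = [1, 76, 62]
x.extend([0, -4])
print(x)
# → [1, 76, 62, 0, -4]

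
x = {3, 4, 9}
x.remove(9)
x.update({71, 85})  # {3, 4, 71, 85}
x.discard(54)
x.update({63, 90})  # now {3, 4, 63, 71, 85, 90}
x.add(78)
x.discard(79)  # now {3, 4, 63, 71, 78, 85, 90}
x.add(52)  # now {3, 4, 52, 63, 71, 78, 85, 90}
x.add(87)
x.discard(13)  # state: {3, 4, 52, 63, 71, 78, 85, 87, 90}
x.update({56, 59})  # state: {3, 4, 52, 56, 59, 63, 71, 78, 85, 87, 90}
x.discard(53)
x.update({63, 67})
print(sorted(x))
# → [3, 4, 52, 56, 59, 63, 67, 71, 78, 85, 87, 90]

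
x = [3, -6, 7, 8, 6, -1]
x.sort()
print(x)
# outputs [-6, -1, 3, 6, 7, 8]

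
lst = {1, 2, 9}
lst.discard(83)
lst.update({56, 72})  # {1, 2, 9, 56, 72}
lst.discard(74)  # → {1, 2, 9, 56, 72}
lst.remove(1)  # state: {2, 9, 56, 72}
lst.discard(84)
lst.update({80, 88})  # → {2, 9, 56, 72, 80, 88}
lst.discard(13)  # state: {2, 9, 56, 72, 80, 88}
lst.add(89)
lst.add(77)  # {2, 9, 56, 72, 77, 80, 88, 89}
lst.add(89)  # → {2, 9, 56, 72, 77, 80, 88, 89}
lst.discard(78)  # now {2, 9, 56, 72, 77, 80, 88, 89}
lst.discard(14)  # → {2, 9, 56, 72, 77, 80, 88, 89}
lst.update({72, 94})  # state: {2, 9, 56, 72, 77, 80, 88, 89, 94}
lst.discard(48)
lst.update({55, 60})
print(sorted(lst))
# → [2, 9, 55, 56, 60, 72, 77, 80, 88, 89, 94]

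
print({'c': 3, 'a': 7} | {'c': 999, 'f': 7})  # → {'c': 999, 'a': 7, 'f': 7}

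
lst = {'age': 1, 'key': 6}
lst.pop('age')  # 1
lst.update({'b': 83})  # {'key': 6, 'b': 83}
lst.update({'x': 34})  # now {'key': 6, 'b': 83, 'x': 34}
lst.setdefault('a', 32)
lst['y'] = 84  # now {'key': 6, 'b': 83, 'x': 34, 'a': 32, 'y': 84}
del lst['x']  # {'key': 6, 'b': 83, 'a': 32, 'y': 84}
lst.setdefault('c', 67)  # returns 67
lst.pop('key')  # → 6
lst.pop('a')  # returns 32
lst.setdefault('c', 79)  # 67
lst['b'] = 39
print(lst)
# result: {'b': 39, 'y': 84, 'c': 67}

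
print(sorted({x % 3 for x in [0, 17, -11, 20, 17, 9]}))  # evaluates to [0, 1, 2]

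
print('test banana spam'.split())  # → ['test', 'banana', 'spam']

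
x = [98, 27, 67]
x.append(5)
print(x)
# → [98, 27, 67, 5]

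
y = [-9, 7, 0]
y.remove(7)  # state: [-9, 0]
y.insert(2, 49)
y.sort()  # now [-9, 0, 49]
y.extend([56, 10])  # [-9, 0, 49, 56, 10]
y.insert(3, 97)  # [-9, 0, 49, 97, 56, 10]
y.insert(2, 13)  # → [-9, 0, 13, 49, 97, 56, 10]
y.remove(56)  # [-9, 0, 13, 49, 97, 10]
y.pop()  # 10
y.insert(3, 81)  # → [-9, 0, 13, 81, 49, 97]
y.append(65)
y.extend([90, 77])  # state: [-9, 0, 13, 81, 49, 97, 65, 90, 77]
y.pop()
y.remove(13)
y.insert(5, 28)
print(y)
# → [-9, 0, 81, 49, 97, 28, 65, 90]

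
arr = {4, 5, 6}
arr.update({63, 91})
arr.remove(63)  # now {4, 5, 6, 91}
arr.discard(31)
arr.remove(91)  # {4, 5, 6}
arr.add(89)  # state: {4, 5, 6, 89}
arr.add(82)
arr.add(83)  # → {4, 5, 6, 82, 83, 89}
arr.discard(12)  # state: {4, 5, 6, 82, 83, 89}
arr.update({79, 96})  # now {4, 5, 6, 79, 82, 83, 89, 96}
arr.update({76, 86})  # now {4, 5, 6, 76, 79, 82, 83, 86, 89, 96}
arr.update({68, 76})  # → {4, 5, 6, 68, 76, 79, 82, 83, 86, 89, 96}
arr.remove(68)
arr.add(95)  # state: {4, 5, 6, 76, 79, 82, 83, 86, 89, 95, 96}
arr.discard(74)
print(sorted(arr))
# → [4, 5, 6, 76, 79, 82, 83, 86, 89, 95, 96]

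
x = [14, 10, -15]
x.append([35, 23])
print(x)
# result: [14, 10, -15, [35, 23]]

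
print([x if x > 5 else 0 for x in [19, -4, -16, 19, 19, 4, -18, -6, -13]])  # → [19, 0, 0, 19, 19, 0, 0, 0, 0]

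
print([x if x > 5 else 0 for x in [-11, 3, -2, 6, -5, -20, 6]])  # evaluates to [0, 0, 0, 6, 0, 0, 6]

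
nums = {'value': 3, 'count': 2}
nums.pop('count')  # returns 2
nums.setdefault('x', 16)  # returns 16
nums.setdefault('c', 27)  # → 27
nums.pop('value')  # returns 3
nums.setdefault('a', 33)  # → 33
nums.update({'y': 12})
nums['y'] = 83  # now {'x': 16, 'c': 27, 'a': 33, 'y': 83}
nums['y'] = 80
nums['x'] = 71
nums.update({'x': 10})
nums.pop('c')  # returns 27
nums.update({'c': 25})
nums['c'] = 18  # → {'x': 10, 'a': 33, 'y': 80, 'c': 18}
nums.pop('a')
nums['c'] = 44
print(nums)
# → {'x': 10, 'y': 80, 'c': 44}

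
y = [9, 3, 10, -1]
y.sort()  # [-1, 3, 9, 10]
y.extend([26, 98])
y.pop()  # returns 98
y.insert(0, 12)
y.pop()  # 26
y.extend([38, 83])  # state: [12, -1, 3, 9, 10, 38, 83]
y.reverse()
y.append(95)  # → [83, 38, 10, 9, 3, -1, 12, 95]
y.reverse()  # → [95, 12, -1, 3, 9, 10, 38, 83]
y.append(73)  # [95, 12, -1, 3, 9, 10, 38, 83, 73]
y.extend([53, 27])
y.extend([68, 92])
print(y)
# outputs [95, 12, -1, 3, 9, 10, 38, 83, 73, 53, 27, 68, 92]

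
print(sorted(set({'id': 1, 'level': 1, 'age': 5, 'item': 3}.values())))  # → [1, 3, 5]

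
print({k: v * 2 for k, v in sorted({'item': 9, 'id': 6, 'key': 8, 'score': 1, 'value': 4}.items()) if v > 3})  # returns {'id': 12, 'item': 18, 'key': 16, 'value': 8}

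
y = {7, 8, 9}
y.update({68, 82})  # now {7, 8, 9, 68, 82}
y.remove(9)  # {7, 8, 68, 82}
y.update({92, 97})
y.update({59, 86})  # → {7, 8, 59, 68, 82, 86, 92, 97}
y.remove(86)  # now {7, 8, 59, 68, 82, 92, 97}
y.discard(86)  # {7, 8, 59, 68, 82, 92, 97}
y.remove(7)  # {8, 59, 68, 82, 92, 97}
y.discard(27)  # {8, 59, 68, 82, 92, 97}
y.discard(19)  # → {8, 59, 68, 82, 92, 97}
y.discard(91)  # {8, 59, 68, 82, 92, 97}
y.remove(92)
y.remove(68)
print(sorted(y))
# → [8, 59, 82, 97]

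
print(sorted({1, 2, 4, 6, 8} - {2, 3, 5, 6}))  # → [1, 4, 8]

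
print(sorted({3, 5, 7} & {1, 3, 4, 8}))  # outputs [3]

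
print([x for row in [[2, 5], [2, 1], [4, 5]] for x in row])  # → [2, 5, 2, 1, 4, 5]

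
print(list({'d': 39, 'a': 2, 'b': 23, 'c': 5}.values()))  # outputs [39, 2, 23, 5]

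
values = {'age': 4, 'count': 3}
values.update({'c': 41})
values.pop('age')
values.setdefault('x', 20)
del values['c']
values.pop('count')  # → 3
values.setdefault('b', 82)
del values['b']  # {'x': 20}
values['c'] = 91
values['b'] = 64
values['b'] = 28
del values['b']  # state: {'x': 20, 'c': 91}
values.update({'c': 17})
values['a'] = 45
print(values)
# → {'x': 20, 'c': 17, 'a': 45}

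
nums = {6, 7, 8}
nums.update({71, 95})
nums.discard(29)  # {6, 7, 8, 71, 95}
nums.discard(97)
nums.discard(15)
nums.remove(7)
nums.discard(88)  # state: {6, 8, 71, 95}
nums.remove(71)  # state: {6, 8, 95}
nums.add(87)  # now {6, 8, 87, 95}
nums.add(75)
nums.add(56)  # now {6, 8, 56, 75, 87, 95}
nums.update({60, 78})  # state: {6, 8, 56, 60, 75, 78, 87, 95}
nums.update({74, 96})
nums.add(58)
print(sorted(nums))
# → [6, 8, 56, 58, 60, 74, 75, 78, 87, 95, 96]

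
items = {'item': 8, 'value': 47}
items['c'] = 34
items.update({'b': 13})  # {'item': 8, 'value': 47, 'c': 34, 'b': 13}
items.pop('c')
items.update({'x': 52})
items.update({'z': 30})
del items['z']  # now {'item': 8, 'value': 47, 'b': 13, 'x': 52}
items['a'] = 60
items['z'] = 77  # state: {'item': 8, 'value': 47, 'b': 13, 'x': 52, 'a': 60, 'z': 77}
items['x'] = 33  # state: {'item': 8, 'value': 47, 'b': 13, 'x': 33, 'a': 60, 'z': 77}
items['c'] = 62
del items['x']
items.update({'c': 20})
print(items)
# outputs {'item': 8, 'value': 47, 'b': 13, 'a': 60, 'z': 77, 'c': 20}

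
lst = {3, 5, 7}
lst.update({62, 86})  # {3, 5, 7, 62, 86}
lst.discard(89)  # {3, 5, 7, 62, 86}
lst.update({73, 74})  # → {3, 5, 7, 62, 73, 74, 86}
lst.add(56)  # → {3, 5, 7, 56, 62, 73, 74, 86}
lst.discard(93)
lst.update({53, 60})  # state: {3, 5, 7, 53, 56, 60, 62, 73, 74, 86}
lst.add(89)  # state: {3, 5, 7, 53, 56, 60, 62, 73, 74, 86, 89}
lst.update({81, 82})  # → {3, 5, 7, 53, 56, 60, 62, 73, 74, 81, 82, 86, 89}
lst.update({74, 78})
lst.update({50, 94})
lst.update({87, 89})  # {3, 5, 7, 50, 53, 56, 60, 62, 73, 74, 78, 81, 82, 86, 87, 89, 94}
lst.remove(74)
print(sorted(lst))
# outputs [3, 5, 7, 50, 53, 56, 60, 62, 73, 78, 81, 82, 86, 87, 89, 94]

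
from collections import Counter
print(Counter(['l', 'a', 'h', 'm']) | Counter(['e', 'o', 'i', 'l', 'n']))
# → Counter({'l': 1, 'a': 1, 'h': 1, 'm': 1, 'e': 1, 'o': 1, 'i': 1, 'n': 1})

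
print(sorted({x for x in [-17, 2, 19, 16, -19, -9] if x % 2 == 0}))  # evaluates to [2, 16]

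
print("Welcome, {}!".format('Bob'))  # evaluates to Welcome, Bob!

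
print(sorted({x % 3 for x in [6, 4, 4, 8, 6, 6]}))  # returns [0, 1, 2]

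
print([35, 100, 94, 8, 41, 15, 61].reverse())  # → None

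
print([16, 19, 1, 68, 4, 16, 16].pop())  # 16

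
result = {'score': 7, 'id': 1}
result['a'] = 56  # {'score': 7, 'id': 1, 'a': 56}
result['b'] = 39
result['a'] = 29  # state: {'score': 7, 'id': 1, 'a': 29, 'b': 39}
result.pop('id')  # 1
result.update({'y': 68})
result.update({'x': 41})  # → {'score': 7, 'a': 29, 'b': 39, 'y': 68, 'x': 41}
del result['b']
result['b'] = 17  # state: {'score': 7, 'a': 29, 'y': 68, 'x': 41, 'b': 17}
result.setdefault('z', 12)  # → 12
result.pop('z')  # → 12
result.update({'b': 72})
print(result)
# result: {'score': 7, 'a': 29, 'y': 68, 'x': 41, 'b': 72}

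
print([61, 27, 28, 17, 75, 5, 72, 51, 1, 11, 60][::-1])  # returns [60, 11, 1, 51, 72, 5, 75, 17, 28, 27, 61]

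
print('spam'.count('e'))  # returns 0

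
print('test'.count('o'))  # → 0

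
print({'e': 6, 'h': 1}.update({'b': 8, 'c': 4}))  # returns None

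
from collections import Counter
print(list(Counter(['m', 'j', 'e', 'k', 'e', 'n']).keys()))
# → ['m', 'j', 'e', 'k', 'n']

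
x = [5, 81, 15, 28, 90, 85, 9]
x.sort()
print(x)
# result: [5, 9, 15, 28, 81, 85, 90]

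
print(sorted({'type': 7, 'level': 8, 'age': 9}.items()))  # [('age', 9), ('level', 8), ('type', 7)]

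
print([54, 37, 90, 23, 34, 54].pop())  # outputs 54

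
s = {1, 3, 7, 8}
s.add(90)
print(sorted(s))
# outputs [1, 3, 7, 8, 90]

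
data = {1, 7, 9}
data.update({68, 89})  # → {1, 7, 9, 68, 89}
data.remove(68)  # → {1, 7, 9, 89}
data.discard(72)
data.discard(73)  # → {1, 7, 9, 89}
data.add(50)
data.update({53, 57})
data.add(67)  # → {1, 7, 9, 50, 53, 57, 67, 89}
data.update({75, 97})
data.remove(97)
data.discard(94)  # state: {1, 7, 9, 50, 53, 57, 67, 75, 89}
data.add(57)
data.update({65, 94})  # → {1, 7, 9, 50, 53, 57, 65, 67, 75, 89, 94}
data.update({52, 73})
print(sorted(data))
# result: [1, 7, 9, 50, 52, 53, 57, 65, 67, 73, 75, 89, 94]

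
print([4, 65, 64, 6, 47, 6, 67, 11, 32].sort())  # None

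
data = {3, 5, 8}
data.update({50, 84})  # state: {3, 5, 8, 50, 84}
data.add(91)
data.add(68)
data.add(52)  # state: {3, 5, 8, 50, 52, 68, 84, 91}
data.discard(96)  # {3, 5, 8, 50, 52, 68, 84, 91}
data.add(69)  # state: {3, 5, 8, 50, 52, 68, 69, 84, 91}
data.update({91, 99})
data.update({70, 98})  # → {3, 5, 8, 50, 52, 68, 69, 70, 84, 91, 98, 99}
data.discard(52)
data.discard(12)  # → {3, 5, 8, 50, 68, 69, 70, 84, 91, 98, 99}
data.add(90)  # {3, 5, 8, 50, 68, 69, 70, 84, 90, 91, 98, 99}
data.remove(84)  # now {3, 5, 8, 50, 68, 69, 70, 90, 91, 98, 99}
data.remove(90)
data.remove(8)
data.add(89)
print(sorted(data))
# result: [3, 5, 50, 68, 69, 70, 89, 91, 98, 99]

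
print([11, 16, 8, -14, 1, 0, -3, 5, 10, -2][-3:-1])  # [5, 10]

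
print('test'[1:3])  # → es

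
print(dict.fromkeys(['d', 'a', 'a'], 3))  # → {'d': 3, 'a': 3}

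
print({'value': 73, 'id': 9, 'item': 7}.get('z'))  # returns None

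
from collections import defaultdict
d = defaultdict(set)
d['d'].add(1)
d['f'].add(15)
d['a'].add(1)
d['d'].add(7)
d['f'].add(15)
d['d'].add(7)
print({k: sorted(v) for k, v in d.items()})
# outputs {'d': [1, 7], 'f': [15], 'a': [1]}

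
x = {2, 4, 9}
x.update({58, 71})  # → {2, 4, 9, 58, 71}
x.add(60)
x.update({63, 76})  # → {2, 4, 9, 58, 60, 63, 71, 76}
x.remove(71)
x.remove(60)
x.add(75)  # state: {2, 4, 9, 58, 63, 75, 76}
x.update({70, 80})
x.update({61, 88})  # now {2, 4, 9, 58, 61, 63, 70, 75, 76, 80, 88}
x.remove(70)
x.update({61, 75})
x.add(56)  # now {2, 4, 9, 56, 58, 61, 63, 75, 76, 80, 88}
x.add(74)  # {2, 4, 9, 56, 58, 61, 63, 74, 75, 76, 80, 88}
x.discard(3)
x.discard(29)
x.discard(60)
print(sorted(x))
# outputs [2, 4, 9, 56, 58, 61, 63, 74, 75, 76, 80, 88]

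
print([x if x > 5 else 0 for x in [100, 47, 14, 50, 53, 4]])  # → [100, 47, 14, 50, 53, 0]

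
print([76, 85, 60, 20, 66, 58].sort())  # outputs None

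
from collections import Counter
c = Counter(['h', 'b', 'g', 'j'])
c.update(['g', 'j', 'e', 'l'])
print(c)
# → Counter({'g': 2, 'j': 2, 'h': 1, 'b': 1, 'e': 1, 'l': 1})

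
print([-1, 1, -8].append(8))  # None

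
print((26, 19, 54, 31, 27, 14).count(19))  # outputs 1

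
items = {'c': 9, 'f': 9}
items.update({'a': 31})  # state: {'c': 9, 'f': 9, 'a': 31}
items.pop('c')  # 9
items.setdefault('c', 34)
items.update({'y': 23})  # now {'f': 9, 'a': 31, 'c': 34, 'y': 23}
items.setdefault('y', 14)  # 23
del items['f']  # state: {'a': 31, 'c': 34, 'y': 23}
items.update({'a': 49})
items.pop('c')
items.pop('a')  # 49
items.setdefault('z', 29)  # 29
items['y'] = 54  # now {'y': 54, 'z': 29}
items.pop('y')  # 54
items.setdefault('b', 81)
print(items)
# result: {'z': 29, 'b': 81}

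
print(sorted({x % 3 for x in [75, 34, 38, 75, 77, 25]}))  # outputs [0, 1, 2]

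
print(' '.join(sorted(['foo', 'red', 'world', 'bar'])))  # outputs bar foo red world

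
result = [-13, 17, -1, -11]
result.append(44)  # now [-13, 17, -1, -11, 44]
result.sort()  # [-13, -11, -1, 17, 44]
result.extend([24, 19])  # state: [-13, -11, -1, 17, 44, 24, 19]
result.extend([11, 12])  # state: [-13, -11, -1, 17, 44, 24, 19, 11, 12]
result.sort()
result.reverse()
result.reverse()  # [-13, -11, -1, 11, 12, 17, 19, 24, 44]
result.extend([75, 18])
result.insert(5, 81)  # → [-13, -11, -1, 11, 12, 81, 17, 19, 24, 44, 75, 18]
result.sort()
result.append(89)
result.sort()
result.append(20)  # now [-13, -11, -1, 11, 12, 17, 18, 19, 24, 44, 75, 81, 89, 20]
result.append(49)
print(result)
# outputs [-13, -11, -1, 11, 12, 17, 18, 19, 24, 44, 75, 81, 89, 20, 49]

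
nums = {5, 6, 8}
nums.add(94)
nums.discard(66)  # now {5, 6, 8, 94}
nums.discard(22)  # {5, 6, 8, 94}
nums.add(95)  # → {5, 6, 8, 94, 95}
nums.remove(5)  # {6, 8, 94, 95}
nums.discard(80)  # {6, 8, 94, 95}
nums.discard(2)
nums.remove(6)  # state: {8, 94, 95}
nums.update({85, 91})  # {8, 85, 91, 94, 95}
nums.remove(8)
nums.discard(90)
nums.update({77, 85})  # {77, 85, 91, 94, 95}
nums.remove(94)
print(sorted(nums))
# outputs [77, 85, 91, 95]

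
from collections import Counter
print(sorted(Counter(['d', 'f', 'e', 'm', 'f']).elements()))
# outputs ['d', 'e', 'f', 'f', 'm']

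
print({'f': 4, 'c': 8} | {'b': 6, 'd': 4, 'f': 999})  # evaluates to {'f': 999, 'c': 8, 'b': 6, 'd': 4}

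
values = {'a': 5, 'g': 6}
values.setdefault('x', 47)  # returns 47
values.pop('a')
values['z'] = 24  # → {'g': 6, 'x': 47, 'z': 24}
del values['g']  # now {'x': 47, 'z': 24}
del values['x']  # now {'z': 24}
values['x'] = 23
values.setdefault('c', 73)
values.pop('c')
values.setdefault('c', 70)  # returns 70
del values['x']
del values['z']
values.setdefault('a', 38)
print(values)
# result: {'c': 70, 'a': 38}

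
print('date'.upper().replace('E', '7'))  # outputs DAT7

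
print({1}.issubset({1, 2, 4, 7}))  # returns True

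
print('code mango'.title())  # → Code Mango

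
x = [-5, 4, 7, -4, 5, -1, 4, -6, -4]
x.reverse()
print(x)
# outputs [-4, -6, 4, -1, 5, -4, 7, 4, -5]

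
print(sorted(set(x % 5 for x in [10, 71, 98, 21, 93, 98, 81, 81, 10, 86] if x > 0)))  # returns [0, 1, 3]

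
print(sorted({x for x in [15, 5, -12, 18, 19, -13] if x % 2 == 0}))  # [-12, 18]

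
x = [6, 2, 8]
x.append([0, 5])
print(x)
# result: [6, 2, 8, [0, 5]]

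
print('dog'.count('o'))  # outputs 1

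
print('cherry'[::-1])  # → yrrehc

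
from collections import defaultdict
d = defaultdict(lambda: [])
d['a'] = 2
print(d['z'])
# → []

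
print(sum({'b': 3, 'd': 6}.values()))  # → 9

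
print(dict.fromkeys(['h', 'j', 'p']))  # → {'h': None, 'j': None, 'p': None}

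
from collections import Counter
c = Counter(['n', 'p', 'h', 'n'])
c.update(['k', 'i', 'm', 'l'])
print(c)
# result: Counter({'n': 2, 'p': 1, 'h': 1, 'k': 1, 'i': 1, 'm': 1, 'l': 1})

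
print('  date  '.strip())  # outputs date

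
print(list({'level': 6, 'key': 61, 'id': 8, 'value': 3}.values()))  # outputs [6, 61, 8, 3]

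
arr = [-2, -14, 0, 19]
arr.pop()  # 19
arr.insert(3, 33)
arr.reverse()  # [33, 0, -14, -2]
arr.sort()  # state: [-14, -2, 0, 33]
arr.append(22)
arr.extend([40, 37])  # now [-14, -2, 0, 33, 22, 40, 37]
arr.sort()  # [-14, -2, 0, 22, 33, 37, 40]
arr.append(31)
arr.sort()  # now [-14, -2, 0, 22, 31, 33, 37, 40]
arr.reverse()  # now [40, 37, 33, 31, 22, 0, -2, -14]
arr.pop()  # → -14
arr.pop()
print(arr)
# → [40, 37, 33, 31, 22, 0]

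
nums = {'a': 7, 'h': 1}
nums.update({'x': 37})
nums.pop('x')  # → 37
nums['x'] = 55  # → {'a': 7, 'h': 1, 'x': 55}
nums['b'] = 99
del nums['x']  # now {'a': 7, 'h': 1, 'b': 99}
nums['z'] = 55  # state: {'a': 7, 'h': 1, 'b': 99, 'z': 55}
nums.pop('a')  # 7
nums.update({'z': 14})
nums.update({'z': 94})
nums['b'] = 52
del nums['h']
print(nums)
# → {'b': 52, 'z': 94}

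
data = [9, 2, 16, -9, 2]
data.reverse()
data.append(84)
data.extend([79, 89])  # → [2, -9, 16, 2, 9, 84, 79, 89]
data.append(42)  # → [2, -9, 16, 2, 9, 84, 79, 89, 42]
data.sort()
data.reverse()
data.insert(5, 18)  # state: [89, 84, 79, 42, 16, 18, 9, 2, 2, -9]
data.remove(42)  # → [89, 84, 79, 16, 18, 9, 2, 2, -9]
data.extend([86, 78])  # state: [89, 84, 79, 16, 18, 9, 2, 2, -9, 86, 78]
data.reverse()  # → [78, 86, -9, 2, 2, 9, 18, 16, 79, 84, 89]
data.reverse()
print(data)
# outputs [89, 84, 79, 16, 18, 9, 2, 2, -9, 86, 78]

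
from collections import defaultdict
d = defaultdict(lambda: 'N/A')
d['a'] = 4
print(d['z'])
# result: N/A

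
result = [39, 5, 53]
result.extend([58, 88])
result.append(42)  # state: [39, 5, 53, 58, 88, 42]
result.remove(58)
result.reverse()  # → [42, 88, 53, 5, 39]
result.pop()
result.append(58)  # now [42, 88, 53, 5, 58]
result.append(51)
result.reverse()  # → [51, 58, 5, 53, 88, 42]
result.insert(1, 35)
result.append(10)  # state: [51, 35, 58, 5, 53, 88, 42, 10]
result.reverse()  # [10, 42, 88, 53, 5, 58, 35, 51]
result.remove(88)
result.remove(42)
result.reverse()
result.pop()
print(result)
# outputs [51, 35, 58, 5, 53]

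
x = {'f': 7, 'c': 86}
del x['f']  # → {'c': 86}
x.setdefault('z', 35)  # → 35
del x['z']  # {'c': 86}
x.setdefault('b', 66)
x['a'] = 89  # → {'c': 86, 'b': 66, 'a': 89}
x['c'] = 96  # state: {'c': 96, 'b': 66, 'a': 89}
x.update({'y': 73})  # {'c': 96, 'b': 66, 'a': 89, 'y': 73}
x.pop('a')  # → 89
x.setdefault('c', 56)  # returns 96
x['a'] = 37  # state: {'c': 96, 'b': 66, 'y': 73, 'a': 37}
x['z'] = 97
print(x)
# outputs {'c': 96, 'b': 66, 'y': 73, 'a': 37, 'z': 97}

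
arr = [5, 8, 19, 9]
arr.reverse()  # [9, 19, 8, 5]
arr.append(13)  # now [9, 19, 8, 5, 13]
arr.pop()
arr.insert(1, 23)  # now [9, 23, 19, 8, 5]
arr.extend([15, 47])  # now [9, 23, 19, 8, 5, 15, 47]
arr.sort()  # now [5, 8, 9, 15, 19, 23, 47]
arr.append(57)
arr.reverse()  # [57, 47, 23, 19, 15, 9, 8, 5]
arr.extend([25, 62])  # [57, 47, 23, 19, 15, 9, 8, 5, 25, 62]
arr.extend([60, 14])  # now [57, 47, 23, 19, 15, 9, 8, 5, 25, 62, 60, 14]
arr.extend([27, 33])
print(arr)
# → [57, 47, 23, 19, 15, 9, 8, 5, 25, 62, 60, 14, 27, 33]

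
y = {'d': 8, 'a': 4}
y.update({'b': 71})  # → {'d': 8, 'a': 4, 'b': 71}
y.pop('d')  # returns 8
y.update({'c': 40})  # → {'a': 4, 'b': 71, 'c': 40}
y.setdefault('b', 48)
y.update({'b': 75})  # {'a': 4, 'b': 75, 'c': 40}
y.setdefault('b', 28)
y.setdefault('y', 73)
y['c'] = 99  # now {'a': 4, 'b': 75, 'c': 99, 'y': 73}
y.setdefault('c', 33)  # 99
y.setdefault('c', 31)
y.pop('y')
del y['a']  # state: {'b': 75, 'c': 99}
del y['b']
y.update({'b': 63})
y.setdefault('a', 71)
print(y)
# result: {'c': 99, 'b': 63, 'a': 71}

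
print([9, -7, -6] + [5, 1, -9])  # [9, -7, -6, 5, 1, -9]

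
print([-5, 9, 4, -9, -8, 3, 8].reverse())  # None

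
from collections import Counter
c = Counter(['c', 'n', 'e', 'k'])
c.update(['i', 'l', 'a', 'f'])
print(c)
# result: Counter({'c': 1, 'n': 1, 'e': 1, 'k': 1, 'i': 1, 'l': 1, 'a': 1, 'f': 1})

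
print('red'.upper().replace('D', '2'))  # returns RE2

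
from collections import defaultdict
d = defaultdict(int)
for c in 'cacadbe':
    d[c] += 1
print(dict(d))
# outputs {'c': 2, 'a': 2, 'd': 1, 'b': 1, 'e': 1}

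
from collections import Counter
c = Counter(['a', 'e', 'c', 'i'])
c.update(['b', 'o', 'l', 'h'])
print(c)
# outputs Counter({'a': 1, 'e': 1, 'c': 1, 'i': 1, 'b': 1, 'o': 1, 'l': 1, 'h': 1})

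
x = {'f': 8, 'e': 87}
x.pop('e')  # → 87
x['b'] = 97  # {'f': 8, 'b': 97}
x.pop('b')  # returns 97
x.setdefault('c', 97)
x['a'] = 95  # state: {'f': 8, 'c': 97, 'a': 95}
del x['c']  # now {'f': 8, 'a': 95}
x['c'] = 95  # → {'f': 8, 'a': 95, 'c': 95}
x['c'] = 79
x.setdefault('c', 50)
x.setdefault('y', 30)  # 30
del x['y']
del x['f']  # {'a': 95, 'c': 79}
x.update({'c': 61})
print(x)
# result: {'a': 95, 'c': 61}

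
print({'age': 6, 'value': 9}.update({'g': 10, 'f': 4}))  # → None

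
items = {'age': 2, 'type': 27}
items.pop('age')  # 2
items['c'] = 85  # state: {'type': 27, 'c': 85}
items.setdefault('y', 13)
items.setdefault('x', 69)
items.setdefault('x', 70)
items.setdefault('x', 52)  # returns 69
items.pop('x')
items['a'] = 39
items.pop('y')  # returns 13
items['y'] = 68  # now {'type': 27, 'c': 85, 'a': 39, 'y': 68}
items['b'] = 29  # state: {'type': 27, 'c': 85, 'a': 39, 'y': 68, 'b': 29}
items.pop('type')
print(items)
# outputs {'c': 85, 'a': 39, 'y': 68, 'b': 29}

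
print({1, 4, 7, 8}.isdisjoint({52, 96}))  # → True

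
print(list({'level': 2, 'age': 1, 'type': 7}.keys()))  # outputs ['level', 'age', 'type']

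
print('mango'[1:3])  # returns an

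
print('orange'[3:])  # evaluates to nge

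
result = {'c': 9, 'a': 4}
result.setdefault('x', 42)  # 42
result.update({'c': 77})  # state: {'c': 77, 'a': 4, 'x': 42}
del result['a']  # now {'c': 77, 'x': 42}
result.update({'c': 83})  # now {'c': 83, 'x': 42}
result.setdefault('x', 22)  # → 42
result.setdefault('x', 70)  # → 42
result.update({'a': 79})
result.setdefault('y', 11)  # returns 11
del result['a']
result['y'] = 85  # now {'c': 83, 'x': 42, 'y': 85}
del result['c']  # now {'x': 42, 'y': 85}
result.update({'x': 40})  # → {'x': 40, 'y': 85}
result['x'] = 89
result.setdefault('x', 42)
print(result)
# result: {'x': 89, 'y': 85}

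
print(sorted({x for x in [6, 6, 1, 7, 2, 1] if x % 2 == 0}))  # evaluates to [2, 6]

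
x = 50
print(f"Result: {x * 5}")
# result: Result: 250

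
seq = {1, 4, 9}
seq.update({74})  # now {1, 4, 9, 74}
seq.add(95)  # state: {1, 4, 9, 74, 95}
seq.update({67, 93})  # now {1, 4, 9, 67, 74, 93, 95}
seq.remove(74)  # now {1, 4, 9, 67, 93, 95}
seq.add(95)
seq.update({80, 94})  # {1, 4, 9, 67, 80, 93, 94, 95}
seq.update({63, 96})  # {1, 4, 9, 63, 67, 80, 93, 94, 95, 96}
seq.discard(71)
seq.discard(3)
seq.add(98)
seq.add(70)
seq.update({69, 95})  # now {1, 4, 9, 63, 67, 69, 70, 80, 93, 94, 95, 96, 98}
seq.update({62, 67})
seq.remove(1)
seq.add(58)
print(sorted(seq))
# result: [4, 9, 58, 62, 63, 67, 69, 70, 80, 93, 94, 95, 96, 98]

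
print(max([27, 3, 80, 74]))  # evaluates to 80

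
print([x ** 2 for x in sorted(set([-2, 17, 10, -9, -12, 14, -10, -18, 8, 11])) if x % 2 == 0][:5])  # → [324, 144, 100, 4, 64]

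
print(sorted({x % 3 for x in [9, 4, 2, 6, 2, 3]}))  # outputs [0, 1, 2]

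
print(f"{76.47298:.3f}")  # 76.473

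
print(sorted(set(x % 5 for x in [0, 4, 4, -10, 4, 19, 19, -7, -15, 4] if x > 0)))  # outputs [4]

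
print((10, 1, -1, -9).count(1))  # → 1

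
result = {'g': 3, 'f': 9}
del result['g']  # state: {'f': 9}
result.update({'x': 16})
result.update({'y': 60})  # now {'f': 9, 'x': 16, 'y': 60}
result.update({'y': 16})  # {'f': 9, 'x': 16, 'y': 16}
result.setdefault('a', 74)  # 74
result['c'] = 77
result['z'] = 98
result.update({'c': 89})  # {'f': 9, 'x': 16, 'y': 16, 'a': 74, 'c': 89, 'z': 98}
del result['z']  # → {'f': 9, 'x': 16, 'y': 16, 'a': 74, 'c': 89}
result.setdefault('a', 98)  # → 74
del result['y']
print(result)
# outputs {'f': 9, 'x': 16, 'a': 74, 'c': 89}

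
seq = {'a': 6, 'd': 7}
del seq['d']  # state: {'a': 6}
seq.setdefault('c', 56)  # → 56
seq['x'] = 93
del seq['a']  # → {'c': 56, 'x': 93}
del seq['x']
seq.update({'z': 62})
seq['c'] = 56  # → {'c': 56, 'z': 62}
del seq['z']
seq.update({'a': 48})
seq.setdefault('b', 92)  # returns 92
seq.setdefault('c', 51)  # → 56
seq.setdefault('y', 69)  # 69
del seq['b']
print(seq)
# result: {'c': 56, 'a': 48, 'y': 69}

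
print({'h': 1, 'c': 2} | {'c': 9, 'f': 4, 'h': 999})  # {'h': 999, 'c': 9, 'f': 4}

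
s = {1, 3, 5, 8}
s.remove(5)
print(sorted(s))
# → [1, 3, 8]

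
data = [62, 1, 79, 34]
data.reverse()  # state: [34, 79, 1, 62]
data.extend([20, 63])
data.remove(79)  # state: [34, 1, 62, 20, 63]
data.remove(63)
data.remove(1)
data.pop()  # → 20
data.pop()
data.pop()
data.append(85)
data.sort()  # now [85]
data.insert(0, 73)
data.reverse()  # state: [85, 73]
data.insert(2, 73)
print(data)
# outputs [85, 73, 73]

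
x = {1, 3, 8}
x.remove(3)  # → {1, 8}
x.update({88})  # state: {1, 8, 88}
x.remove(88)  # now {1, 8}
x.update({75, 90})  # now {1, 8, 75, 90}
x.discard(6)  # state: {1, 8, 75, 90}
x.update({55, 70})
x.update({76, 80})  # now {1, 8, 55, 70, 75, 76, 80, 90}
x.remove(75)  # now {1, 8, 55, 70, 76, 80, 90}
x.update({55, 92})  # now {1, 8, 55, 70, 76, 80, 90, 92}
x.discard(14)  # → {1, 8, 55, 70, 76, 80, 90, 92}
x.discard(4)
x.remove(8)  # {1, 55, 70, 76, 80, 90, 92}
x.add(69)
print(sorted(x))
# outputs [1, 55, 69, 70, 76, 80, 90, 92]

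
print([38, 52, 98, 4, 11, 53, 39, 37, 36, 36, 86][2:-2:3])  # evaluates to [98, 53, 36]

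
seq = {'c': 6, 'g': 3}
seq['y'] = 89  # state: {'c': 6, 'g': 3, 'y': 89}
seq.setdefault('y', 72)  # 89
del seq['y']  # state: {'c': 6, 'g': 3}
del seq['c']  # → {'g': 3}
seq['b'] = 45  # {'g': 3, 'b': 45}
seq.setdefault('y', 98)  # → 98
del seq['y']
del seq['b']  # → {'g': 3}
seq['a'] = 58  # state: {'g': 3, 'a': 58}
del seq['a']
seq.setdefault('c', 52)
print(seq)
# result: {'g': 3, 'c': 52}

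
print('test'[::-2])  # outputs te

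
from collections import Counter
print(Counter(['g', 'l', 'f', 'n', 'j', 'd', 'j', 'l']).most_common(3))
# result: [('l', 2), ('j', 2), ('g', 1)]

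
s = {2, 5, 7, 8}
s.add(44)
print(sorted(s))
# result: [2, 5, 7, 8, 44]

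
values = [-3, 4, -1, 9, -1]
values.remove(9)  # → [-3, 4, -1, -1]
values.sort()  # [-3, -1, -1, 4]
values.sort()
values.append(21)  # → [-3, -1, -1, 4, 21]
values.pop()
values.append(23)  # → [-3, -1, -1, 4, 23]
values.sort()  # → [-3, -1, -1, 4, 23]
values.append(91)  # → [-3, -1, -1, 4, 23, 91]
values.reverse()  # [91, 23, 4, -1, -1, -3]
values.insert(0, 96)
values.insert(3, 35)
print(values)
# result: [96, 91, 23, 35, 4, -1, -1, -3]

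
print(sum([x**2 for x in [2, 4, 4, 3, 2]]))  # 49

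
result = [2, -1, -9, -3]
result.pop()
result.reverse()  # [-9, -1, 2]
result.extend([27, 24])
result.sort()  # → [-9, -1, 2, 24, 27]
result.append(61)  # [-9, -1, 2, 24, 27, 61]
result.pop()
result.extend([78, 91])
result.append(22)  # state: [-9, -1, 2, 24, 27, 78, 91, 22]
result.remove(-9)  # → [-1, 2, 24, 27, 78, 91, 22]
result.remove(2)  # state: [-1, 24, 27, 78, 91, 22]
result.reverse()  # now [22, 91, 78, 27, 24, -1]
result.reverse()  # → [-1, 24, 27, 78, 91, 22]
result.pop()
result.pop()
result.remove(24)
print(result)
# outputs [-1, 27, 78]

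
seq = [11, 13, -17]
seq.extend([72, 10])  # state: [11, 13, -17, 72, 10]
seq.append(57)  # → [11, 13, -17, 72, 10, 57]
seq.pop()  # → 57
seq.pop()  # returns 10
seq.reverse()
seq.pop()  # 11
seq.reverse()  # [13, -17, 72]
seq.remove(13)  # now [-17, 72]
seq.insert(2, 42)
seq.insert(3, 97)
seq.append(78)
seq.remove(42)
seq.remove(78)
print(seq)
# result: [-17, 72, 97]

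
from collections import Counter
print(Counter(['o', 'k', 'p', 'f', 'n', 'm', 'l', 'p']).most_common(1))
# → [('p', 2)]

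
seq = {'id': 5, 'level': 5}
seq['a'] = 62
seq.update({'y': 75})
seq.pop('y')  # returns 75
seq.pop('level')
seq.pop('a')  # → 62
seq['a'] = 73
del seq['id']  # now {'a': 73}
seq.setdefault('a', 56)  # 73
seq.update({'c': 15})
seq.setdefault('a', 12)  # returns 73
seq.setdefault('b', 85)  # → 85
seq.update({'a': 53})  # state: {'a': 53, 'c': 15, 'b': 85}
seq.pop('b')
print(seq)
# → {'a': 53, 'c': 15}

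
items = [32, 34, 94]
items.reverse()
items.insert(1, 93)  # [94, 93, 34, 32]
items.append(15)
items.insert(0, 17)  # [17, 94, 93, 34, 32, 15]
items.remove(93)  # [17, 94, 34, 32, 15]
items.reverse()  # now [15, 32, 34, 94, 17]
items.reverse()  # [17, 94, 34, 32, 15]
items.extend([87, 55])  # [17, 94, 34, 32, 15, 87, 55]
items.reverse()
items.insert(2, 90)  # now [55, 87, 90, 15, 32, 34, 94, 17]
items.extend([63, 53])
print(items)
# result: [55, 87, 90, 15, 32, 34, 94, 17, 63, 53]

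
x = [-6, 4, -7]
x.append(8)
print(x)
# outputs [-6, 4, -7, 8]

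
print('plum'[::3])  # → pm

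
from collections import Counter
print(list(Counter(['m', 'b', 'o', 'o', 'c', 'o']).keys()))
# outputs ['m', 'b', 'o', 'c']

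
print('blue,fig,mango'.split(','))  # ['blue', 'fig', 'mango']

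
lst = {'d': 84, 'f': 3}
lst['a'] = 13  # {'d': 84, 'f': 3, 'a': 13}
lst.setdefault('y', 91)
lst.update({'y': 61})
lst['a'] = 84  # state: {'d': 84, 'f': 3, 'a': 84, 'y': 61}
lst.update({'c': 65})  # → {'d': 84, 'f': 3, 'a': 84, 'y': 61, 'c': 65}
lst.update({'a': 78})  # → {'d': 84, 'f': 3, 'a': 78, 'y': 61, 'c': 65}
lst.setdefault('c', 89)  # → 65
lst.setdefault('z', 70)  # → 70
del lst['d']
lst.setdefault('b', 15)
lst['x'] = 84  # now {'f': 3, 'a': 78, 'y': 61, 'c': 65, 'z': 70, 'b': 15, 'x': 84}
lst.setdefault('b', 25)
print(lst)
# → {'f': 3, 'a': 78, 'y': 61, 'c': 65, 'z': 70, 'b': 15, 'x': 84}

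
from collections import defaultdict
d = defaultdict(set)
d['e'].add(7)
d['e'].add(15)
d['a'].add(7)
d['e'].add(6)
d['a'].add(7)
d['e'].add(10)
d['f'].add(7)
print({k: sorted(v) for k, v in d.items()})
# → {'e': [6, 7, 10, 15], 'a': [7], 'f': [7]}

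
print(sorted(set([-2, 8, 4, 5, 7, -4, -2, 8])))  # [-4, -2, 4, 5, 7, 8]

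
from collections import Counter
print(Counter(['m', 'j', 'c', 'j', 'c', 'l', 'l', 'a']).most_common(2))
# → [('j', 2), ('c', 2)]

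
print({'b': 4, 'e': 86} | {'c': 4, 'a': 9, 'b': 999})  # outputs {'b': 999, 'e': 86, 'c': 4, 'a': 9}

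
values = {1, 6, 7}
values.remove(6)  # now {1, 7}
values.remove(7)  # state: {1}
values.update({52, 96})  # {1, 52, 96}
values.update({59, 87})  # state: {1, 52, 59, 87, 96}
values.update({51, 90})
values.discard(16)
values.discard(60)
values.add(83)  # {1, 51, 52, 59, 83, 87, 90, 96}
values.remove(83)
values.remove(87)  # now {1, 51, 52, 59, 90, 96}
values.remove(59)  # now {1, 51, 52, 90, 96}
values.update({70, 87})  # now {1, 51, 52, 70, 87, 90, 96}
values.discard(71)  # {1, 51, 52, 70, 87, 90, 96}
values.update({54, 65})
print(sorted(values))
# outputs [1, 51, 52, 54, 65, 70, 87, 90, 96]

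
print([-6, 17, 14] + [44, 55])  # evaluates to [-6, 17, 14, 44, 55]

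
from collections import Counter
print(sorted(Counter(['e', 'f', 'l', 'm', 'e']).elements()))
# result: ['e', 'e', 'f', 'l', 'm']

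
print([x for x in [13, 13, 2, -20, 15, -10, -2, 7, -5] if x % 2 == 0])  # [2, -20, -10, -2]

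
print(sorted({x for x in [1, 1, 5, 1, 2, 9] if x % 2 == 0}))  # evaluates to [2]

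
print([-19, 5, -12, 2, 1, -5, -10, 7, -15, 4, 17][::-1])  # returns [17, 4, -15, 7, -10, -5, 1, 2, -12, 5, -19]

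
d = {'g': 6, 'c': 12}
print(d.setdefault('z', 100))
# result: 100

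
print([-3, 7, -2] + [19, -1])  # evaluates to [-3, 7, -2, 19, -1]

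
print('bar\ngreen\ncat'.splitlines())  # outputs ['bar', 'green', 'cat']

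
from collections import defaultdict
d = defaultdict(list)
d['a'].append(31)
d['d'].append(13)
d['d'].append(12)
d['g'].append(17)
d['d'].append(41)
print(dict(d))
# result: {'a': [31], 'd': [13, 12, 41], 'g': [17]}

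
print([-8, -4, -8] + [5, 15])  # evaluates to [-8, -4, -8, 5, 15]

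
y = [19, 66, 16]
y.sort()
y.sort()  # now [16, 19, 66]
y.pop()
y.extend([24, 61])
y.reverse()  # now [61, 24, 19, 16]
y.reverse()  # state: [16, 19, 24, 61]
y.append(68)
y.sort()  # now [16, 19, 24, 61, 68]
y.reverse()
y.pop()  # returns 16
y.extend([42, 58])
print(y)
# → [68, 61, 24, 19, 42, 58]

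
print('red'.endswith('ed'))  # True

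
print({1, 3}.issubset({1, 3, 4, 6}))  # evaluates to True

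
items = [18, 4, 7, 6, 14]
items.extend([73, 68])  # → [18, 4, 7, 6, 14, 73, 68]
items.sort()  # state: [4, 6, 7, 14, 18, 68, 73]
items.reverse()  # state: [73, 68, 18, 14, 7, 6, 4]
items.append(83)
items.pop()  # 83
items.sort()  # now [4, 6, 7, 14, 18, 68, 73]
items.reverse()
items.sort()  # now [4, 6, 7, 14, 18, 68, 73]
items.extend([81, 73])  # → [4, 6, 7, 14, 18, 68, 73, 81, 73]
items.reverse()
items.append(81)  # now [73, 81, 73, 68, 18, 14, 7, 6, 4, 81]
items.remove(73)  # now [81, 73, 68, 18, 14, 7, 6, 4, 81]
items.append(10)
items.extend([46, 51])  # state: [81, 73, 68, 18, 14, 7, 6, 4, 81, 10, 46, 51]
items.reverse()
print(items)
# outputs [51, 46, 10, 81, 4, 6, 7, 14, 18, 68, 73, 81]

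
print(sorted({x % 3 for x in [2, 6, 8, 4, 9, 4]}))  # [0, 1, 2]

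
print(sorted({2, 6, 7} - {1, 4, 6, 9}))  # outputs [2, 7]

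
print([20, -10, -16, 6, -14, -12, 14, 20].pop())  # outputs 20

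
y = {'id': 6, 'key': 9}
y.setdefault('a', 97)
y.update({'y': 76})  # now {'id': 6, 'key': 9, 'a': 97, 'y': 76}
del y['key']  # {'id': 6, 'a': 97, 'y': 76}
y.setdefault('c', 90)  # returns 90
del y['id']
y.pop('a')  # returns 97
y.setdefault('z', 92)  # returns 92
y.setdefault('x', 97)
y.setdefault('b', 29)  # 29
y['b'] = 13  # {'y': 76, 'c': 90, 'z': 92, 'x': 97, 'b': 13}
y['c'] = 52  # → {'y': 76, 'c': 52, 'z': 92, 'x': 97, 'b': 13}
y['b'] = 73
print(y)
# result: {'y': 76, 'c': 52, 'z': 92, 'x': 97, 'b': 73}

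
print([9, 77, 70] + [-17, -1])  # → [9, 77, 70, -17, -1]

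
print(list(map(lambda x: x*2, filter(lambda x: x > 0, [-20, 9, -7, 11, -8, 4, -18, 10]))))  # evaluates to [18, 22, 8, 20]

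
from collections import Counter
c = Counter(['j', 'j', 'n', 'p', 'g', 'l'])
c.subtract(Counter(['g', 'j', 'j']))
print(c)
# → Counter({'n': 1, 'p': 1, 'l': 1, 'j': 0, 'g': 0})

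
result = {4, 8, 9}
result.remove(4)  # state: {8, 9}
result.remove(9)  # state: {8}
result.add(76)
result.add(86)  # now {8, 76, 86}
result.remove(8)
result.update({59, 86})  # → {59, 76, 86}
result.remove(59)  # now {76, 86}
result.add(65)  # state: {65, 76, 86}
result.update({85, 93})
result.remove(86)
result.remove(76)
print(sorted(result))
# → [65, 85, 93]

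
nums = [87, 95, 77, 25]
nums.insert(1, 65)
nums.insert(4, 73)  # [87, 65, 95, 77, 73, 25]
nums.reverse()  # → [25, 73, 77, 95, 65, 87]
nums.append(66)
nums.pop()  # 66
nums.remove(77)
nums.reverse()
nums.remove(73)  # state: [87, 65, 95, 25]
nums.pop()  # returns 25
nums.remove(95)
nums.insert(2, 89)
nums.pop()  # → 89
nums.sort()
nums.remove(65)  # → [87]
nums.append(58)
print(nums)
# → [87, 58]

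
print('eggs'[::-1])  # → sgge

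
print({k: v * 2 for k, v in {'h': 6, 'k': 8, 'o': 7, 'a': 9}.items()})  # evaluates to {'h': 12, 'k': 16, 'o': 14, 'a': 18}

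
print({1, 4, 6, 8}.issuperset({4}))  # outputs True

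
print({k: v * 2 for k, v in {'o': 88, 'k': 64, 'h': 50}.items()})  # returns {'o': 176, 'k': 128, 'h': 100}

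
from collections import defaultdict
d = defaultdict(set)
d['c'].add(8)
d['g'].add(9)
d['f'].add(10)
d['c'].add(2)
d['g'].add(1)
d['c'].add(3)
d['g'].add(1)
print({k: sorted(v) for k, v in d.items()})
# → {'c': [2, 3, 8], 'g': [1, 9], 'f': [10]}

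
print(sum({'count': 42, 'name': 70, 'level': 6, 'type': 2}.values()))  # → 120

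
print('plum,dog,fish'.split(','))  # ['plum', 'dog', 'fish']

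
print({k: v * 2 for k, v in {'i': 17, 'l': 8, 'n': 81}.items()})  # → {'i': 34, 'l': 16, 'n': 162}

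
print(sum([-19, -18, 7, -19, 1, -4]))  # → -52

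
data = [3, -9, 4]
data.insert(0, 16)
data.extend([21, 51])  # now [16, 3, -9, 4, 21, 51]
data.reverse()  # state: [51, 21, 4, -9, 3, 16]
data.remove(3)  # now [51, 21, 4, -9, 16]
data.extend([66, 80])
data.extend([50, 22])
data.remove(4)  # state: [51, 21, -9, 16, 66, 80, 50, 22]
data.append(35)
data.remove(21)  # [51, -9, 16, 66, 80, 50, 22, 35]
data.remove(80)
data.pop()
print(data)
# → [51, -9, 16, 66, 50, 22]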